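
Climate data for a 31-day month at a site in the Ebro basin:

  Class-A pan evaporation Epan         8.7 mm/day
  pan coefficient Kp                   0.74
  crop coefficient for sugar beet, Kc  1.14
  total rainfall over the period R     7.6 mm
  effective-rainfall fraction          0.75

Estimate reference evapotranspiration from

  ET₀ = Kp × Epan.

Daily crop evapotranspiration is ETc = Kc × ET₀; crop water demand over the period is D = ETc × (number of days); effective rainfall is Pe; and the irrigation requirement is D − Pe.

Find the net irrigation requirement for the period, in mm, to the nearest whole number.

222 mm

ET₀ = 0.74 × 8.7 = 6.4380 mm/d
ETc = Kc × ET₀ = 1.14 × 6.4380 = 7.3393 mm/d
Crop demand D = ETc × 31 d = 7.3393 × 31 = 227.518 mm
Pe = 0.75 × 7.6 = 5.700 mm
D − Pe = 227.518 − 5.700 = 221.818 mm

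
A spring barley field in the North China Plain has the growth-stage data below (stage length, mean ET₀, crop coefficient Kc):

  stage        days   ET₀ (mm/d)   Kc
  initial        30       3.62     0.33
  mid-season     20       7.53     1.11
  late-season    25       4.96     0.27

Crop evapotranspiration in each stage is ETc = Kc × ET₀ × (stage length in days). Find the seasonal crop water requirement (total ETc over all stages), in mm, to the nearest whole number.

236 mm

initial: 0.33 × 3.62 × 30 = 35.84 mm
mid-season: 1.11 × 7.53 × 20 = 167.17 mm
late-season: 0.27 × 4.96 × 25 = 33.48 mm
Seasonal total = 236.49 mm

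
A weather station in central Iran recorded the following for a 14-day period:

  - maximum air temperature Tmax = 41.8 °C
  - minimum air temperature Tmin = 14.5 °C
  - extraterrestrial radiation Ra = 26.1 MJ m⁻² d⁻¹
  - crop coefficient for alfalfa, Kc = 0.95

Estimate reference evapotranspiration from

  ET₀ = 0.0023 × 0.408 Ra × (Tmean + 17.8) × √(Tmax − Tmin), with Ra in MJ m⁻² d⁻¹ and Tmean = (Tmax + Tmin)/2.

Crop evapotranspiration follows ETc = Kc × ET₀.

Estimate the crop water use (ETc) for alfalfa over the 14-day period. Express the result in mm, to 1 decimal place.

Tmean = (41.8 + 14.5)/2 = 28.15 °C
0.408 Ra = 0.408 × 26.1 = 10.6488 mm/d equivalent
ET₀ = 0.0023 × 10.6488 × (28.15 + 17.8) × √27.3 = 0.0023 × 10.6488 × 45.95 × 5.2249 = 5.8802 mm/d
ETc = Kc × ET₀ = 0.95 × 5.8802 = 5.5862 mm/d
Over 14 days: 5.5862 × 14 = 78.207 mm

78.2 mm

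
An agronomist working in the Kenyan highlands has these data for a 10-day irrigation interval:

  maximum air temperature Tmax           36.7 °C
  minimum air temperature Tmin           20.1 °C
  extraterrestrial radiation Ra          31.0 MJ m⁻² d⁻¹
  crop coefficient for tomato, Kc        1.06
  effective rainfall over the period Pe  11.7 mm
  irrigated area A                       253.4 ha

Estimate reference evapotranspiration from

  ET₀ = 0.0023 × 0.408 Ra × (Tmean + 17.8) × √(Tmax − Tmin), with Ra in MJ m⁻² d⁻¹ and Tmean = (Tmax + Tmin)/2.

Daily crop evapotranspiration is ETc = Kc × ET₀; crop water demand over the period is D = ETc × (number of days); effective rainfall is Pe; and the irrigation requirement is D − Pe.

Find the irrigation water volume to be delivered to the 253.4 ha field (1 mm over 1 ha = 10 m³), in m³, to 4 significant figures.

Tmean = (36.7 + 20.1)/2 = 28.40 °C
0.408 Ra = 0.408 × 31.0 = 12.6480 mm/d equivalent
ET₀ = 0.0023 × 12.6480 × (28.40 + 17.8) × √16.6 = 0.0023 × 12.6480 × 46.20 × 4.0743 = 5.4758 mm/d
ETc = Kc × ET₀ = 1.06 × 5.4758 = 5.8043 mm/d
Crop demand D = ETc × 10 d = 5.8043 × 10 = 58.043 mm
D − Pe = 58.043 − 11.7 = 46.343 mm
Volume = 46.343 mm × 253.4 ha × 10 = 117433.2 m³

117400 m³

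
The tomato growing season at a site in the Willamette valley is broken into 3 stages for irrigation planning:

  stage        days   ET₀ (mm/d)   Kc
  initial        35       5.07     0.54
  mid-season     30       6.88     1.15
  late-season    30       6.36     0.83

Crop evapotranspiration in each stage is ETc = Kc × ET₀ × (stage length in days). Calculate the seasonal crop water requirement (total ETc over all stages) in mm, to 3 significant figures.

initial: 0.54 × 5.07 × 35 = 95.82 mm
mid-season: 1.15 × 6.88 × 30 = 237.36 mm
late-season: 0.83 × 6.36 × 30 = 158.36 mm
Seasonal total = 491.54 mm

492 mm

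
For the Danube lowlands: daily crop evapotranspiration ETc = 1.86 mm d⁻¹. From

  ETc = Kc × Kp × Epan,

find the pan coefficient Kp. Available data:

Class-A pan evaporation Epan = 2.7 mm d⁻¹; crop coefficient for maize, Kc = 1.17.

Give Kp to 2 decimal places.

ETc = Kc × Kp × Epan  ⇒  Kp = ETc / (Kc × Epan)
Kp = 1.86 / (1.17 × 2.7) = 1.86 / 3.159 = 0.5888

0.59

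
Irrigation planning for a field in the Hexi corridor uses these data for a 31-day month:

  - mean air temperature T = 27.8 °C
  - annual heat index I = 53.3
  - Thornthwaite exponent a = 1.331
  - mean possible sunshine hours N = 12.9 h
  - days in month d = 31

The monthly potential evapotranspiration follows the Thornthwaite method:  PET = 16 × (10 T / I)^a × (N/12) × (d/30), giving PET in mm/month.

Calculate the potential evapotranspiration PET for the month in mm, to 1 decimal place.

10T/I = 10 × 27.8 / 53.3 = 5.2158
(10T/I)^a = 5.2158^1.331 = 9.0106
Uncorrected PET = 16 × 9.0106 = 144.170 mm
Correction = (N/12)(d/30) = (12.9/12)(31/30) = 1.1108
PET = 144.170 × 1.1108 = 160.144 mm/month

160.1 mm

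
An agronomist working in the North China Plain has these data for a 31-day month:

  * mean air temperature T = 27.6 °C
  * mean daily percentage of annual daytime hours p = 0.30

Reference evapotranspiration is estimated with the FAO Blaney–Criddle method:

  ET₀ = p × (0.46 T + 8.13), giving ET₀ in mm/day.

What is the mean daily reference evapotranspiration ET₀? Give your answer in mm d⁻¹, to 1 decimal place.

ET₀ = 0.30 × (0.46 × 27.6 + 8.13) = 0.30 × 20.826 = 6.2478 mm/d

6.2 mm d⁻¹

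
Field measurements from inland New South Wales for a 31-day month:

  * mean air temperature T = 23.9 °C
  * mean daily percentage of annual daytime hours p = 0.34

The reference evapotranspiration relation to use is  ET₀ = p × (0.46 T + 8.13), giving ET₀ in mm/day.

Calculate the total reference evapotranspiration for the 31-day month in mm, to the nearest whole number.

202 mm

ET₀ = 0.34 × (0.46 × 23.9 + 8.13) = 0.34 × 19.124 = 6.5022 mm/d
Monthly total = 6.5022 × 31 = 201.568 mm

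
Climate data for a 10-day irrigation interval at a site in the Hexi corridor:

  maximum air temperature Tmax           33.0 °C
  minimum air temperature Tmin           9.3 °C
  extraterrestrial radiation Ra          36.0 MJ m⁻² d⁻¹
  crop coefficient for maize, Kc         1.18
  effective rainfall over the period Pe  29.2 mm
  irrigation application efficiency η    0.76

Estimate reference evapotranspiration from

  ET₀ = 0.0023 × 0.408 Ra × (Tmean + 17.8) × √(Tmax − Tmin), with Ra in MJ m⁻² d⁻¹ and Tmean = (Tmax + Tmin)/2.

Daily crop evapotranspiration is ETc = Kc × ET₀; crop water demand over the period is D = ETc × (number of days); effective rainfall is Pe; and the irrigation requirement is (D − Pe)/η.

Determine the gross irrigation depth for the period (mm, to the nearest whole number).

Tmean = (33.0 + 9.3)/2 = 21.15 °C
0.408 Ra = 0.408 × 36.0 = 14.6880 mm/d equivalent
ET₀ = 0.0023 × 14.6880 × (21.15 + 17.8) × √23.7 = 0.0023 × 14.6880 × 38.95 × 4.8683 = 6.4058 mm/d
ETc = Kc × ET₀ = 1.18 × 6.4058 = 7.5588 mm/d
Crop demand D = ETc × 10 d = 7.5588 × 10 = 75.588 mm
D − Pe = 75.588 − 29.2 = 46.388 mm
Gross irrigation = 46.388 / 0.76 = 61.037 mm

61 mm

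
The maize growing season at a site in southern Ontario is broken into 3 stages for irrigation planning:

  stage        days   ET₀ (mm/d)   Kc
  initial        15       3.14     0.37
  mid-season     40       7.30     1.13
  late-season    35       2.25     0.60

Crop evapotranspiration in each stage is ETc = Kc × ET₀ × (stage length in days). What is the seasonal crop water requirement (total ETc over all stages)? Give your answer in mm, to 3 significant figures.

395 mm

initial: 0.37 × 3.14 × 15 = 17.43 mm
mid-season: 1.13 × 7.30 × 40 = 329.96 mm
late-season: 0.60 × 2.25 × 35 = 47.25 mm
Seasonal total = 394.64 mm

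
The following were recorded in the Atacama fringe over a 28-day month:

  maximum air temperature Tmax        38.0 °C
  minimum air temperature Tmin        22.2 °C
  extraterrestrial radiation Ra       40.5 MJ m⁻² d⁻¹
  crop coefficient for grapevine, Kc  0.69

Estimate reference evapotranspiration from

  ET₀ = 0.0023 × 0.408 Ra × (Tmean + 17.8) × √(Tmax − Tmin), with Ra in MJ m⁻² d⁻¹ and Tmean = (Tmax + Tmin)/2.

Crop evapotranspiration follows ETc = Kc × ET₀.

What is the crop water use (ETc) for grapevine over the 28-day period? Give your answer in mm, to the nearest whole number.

Tmean = (38.0 + 22.2)/2 = 30.10 °C
0.408 Ra = 0.408 × 40.5 = 16.5240 mm/d equivalent
ET₀ = 0.0023 × 16.5240 × (30.10 + 17.8) × √15.8 = 0.0023 × 16.5240 × 47.90 × 3.9749 = 7.2361 mm/d
ETc = Kc × ET₀ = 0.69 × 7.2361 = 4.9929 mm/d
Over 28 days: 4.9929 × 28 = 139.801 mm

140 mm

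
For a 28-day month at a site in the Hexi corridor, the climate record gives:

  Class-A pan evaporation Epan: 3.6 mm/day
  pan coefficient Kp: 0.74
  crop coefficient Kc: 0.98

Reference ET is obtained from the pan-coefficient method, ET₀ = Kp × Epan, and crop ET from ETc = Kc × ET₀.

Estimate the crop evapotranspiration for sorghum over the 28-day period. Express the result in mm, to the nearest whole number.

ET₀ = 0.74 × 3.6 = 2.6640 mm/d
ETc = Kc × ET₀ = 0.98 × 2.6640 = 2.6107 mm/d
Over 28 days: 2.6107 × 28 = 73.100 mm

73 mm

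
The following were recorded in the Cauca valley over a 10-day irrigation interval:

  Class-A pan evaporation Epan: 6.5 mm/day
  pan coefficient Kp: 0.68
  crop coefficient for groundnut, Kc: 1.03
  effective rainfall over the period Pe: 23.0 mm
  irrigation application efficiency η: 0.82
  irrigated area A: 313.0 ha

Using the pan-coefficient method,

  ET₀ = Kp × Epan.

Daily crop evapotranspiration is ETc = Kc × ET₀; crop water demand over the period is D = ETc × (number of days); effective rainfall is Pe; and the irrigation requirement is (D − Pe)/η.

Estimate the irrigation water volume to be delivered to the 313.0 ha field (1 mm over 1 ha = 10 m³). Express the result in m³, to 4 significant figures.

ET₀ = 0.68 × 6.5 = 4.4200 mm/d
ETc = Kc × ET₀ = 1.03 × 4.4200 = 4.5526 mm/d
Crop demand D = ETc × 10 d = 4.5526 × 10 = 45.526 mm
D − Pe = 45.526 − 23.0 = 22.526 mm
Gross irrigation = 22.526 / 0.82 = 27.471 mm
Volume = 27.471 mm × 313.0 ha × 10 = 85984.2 m³

85980 m³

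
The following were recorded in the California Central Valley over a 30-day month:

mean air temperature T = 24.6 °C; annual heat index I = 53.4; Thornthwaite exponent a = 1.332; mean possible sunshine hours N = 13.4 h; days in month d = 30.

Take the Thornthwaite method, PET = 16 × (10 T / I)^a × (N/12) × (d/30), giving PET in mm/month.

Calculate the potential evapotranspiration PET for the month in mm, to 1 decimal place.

136.7 mm

10T/I = 10 × 24.6 / 53.4 = 4.6067
(10T/I)^a = 4.6067^1.332 = 7.6495
Uncorrected PET = 16 × 7.6495 = 122.392 mm
Correction = (N/12)(d/30) = (13.4/12)(30/30) = 1.1167
PET = 122.392 × 1.1167 = 136.675 mm/month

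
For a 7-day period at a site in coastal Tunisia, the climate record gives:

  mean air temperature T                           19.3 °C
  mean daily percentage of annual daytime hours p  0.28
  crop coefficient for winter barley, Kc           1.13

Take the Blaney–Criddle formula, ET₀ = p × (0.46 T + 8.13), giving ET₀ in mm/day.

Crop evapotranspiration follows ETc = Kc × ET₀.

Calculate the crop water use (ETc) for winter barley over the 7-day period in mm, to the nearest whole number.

ET₀ = 0.28 × (0.46 × 19.3 + 8.13) = 0.28 × 17.008 = 4.7622 mm/d
ETc = Kc × ET₀ = 1.13 × 4.7622 = 5.3813 mm/d
Over 7 days: 5.3813 × 7 = 37.669 mm

38 mm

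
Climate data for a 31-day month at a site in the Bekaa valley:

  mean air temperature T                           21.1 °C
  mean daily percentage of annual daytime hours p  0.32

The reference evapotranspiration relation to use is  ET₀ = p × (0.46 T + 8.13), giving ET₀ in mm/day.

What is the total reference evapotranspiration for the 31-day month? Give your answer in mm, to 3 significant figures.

177 mm

ET₀ = 0.32 × (0.46 × 21.1 + 8.13) = 0.32 × 17.836 = 5.7075 mm/d
Monthly total = 5.7075 × 31 = 176.933 mm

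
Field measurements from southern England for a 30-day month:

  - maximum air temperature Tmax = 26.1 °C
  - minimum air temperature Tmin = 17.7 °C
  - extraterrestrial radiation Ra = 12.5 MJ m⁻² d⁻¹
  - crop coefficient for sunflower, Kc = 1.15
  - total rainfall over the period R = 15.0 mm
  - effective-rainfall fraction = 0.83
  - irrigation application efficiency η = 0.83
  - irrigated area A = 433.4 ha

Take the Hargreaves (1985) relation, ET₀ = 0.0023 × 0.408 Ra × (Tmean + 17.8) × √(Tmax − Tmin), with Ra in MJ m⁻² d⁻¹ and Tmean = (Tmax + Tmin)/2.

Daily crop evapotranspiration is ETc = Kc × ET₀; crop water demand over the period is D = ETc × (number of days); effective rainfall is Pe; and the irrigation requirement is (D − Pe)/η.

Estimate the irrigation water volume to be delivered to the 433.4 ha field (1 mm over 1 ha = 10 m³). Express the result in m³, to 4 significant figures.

178100 m³

Tmean = (26.1 + 17.7)/2 = 21.90 °C
0.408 Ra = 0.408 × 12.5 = 5.1000 mm/d equivalent
ET₀ = 0.0023 × 5.1000 × (21.90 + 17.8) × √8.4 = 0.0023 × 5.1000 × 39.70 × 2.8983 = 1.3497 mm/d
ETc = Kc × ET₀ = 1.15 × 1.3497 = 1.5522 mm/d
Crop demand D = ETc × 30 d = 1.5522 × 30 = 46.566 mm
Pe = 0.83 × 15.0 = 12.450 mm
D − Pe = 46.566 − 12.450 = 34.116 mm
Gross irrigation = 34.116 / 0.83 = 41.104 mm
Volume = 41.104 mm × 433.4 ha × 10 = 178144.7 m³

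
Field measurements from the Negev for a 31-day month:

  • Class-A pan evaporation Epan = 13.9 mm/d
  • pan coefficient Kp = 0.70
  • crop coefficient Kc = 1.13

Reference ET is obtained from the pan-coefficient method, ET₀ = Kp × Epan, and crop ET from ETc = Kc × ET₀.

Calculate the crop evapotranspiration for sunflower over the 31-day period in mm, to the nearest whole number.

ET₀ = 0.70 × 13.9 = 9.7300 mm/d
ETc = Kc × ET₀ = 1.13 × 9.7300 = 10.9949 mm/d
Over 31 days: 10.9949 × 31 = 340.842 mm

341 mm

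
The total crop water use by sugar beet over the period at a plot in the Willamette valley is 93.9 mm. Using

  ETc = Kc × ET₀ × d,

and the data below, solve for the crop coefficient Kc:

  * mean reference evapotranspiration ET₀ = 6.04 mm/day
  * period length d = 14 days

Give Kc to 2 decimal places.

1.11

ETc = Kc × ET₀ × d  ⇒  Kc = ETc / (ET₀ × d)
Kc = 93.9 / (6.04 × 14) = 93.9 / 84.56 = 1.1105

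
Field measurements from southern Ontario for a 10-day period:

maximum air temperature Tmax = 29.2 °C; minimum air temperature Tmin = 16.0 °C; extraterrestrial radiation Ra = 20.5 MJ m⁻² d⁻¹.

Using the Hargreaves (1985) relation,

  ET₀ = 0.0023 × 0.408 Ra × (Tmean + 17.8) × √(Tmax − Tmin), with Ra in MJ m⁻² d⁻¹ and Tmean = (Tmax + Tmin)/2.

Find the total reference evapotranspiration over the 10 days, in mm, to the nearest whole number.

28 mm

Tmean = (29.2 + 16.0)/2 = 22.60 °C
0.408 Ra = 0.408 × 20.5 = 8.3640 mm/d equivalent
ET₀ = 0.0023 × 8.3640 × (22.60 + 17.8) × √13.2 = 0.0023 × 8.3640 × 40.40 × 3.6332 = 2.8237 mm/d
Over 10 days: 2.8237 × 10 = 28.237 mm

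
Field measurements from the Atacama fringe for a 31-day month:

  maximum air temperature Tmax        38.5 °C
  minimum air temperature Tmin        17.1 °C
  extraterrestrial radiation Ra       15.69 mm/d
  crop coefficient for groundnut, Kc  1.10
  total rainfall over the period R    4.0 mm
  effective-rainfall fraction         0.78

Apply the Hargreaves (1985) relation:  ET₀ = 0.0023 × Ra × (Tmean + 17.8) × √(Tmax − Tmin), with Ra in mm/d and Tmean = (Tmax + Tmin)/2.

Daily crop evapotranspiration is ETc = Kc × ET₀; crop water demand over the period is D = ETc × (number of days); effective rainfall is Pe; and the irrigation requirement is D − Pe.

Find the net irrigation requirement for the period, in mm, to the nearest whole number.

Tmean = (38.5 + 17.1)/2 = 27.80 °C
ET₀ = 0.0023 × 15.69 × (27.80 + 17.8) × √21.4 = 0.0023 × 15.69 × 45.60 × 4.6260 = 7.6124 mm/d
ETc = Kc × ET₀ = 1.10 × 7.6124 = 8.3736 mm/d
Crop demand D = ETc × 31 d = 8.3736 × 31 = 259.582 mm
Pe = 0.78 × 4.0 = 3.120 mm
D − Pe = 259.582 − 3.120 = 256.462 mm

256 mm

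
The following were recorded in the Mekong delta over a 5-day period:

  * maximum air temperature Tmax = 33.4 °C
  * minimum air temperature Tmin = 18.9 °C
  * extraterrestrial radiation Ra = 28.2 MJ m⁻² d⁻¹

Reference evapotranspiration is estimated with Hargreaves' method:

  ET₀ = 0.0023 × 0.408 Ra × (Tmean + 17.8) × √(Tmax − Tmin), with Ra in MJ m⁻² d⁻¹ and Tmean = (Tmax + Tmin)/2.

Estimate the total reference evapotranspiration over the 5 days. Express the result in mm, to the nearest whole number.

22 mm

Tmean = (33.4 + 18.9)/2 = 26.15 °C
0.408 Ra = 0.408 × 28.2 = 11.5056 mm/d equivalent
ET₀ = 0.0023 × 11.5056 × (26.15 + 17.8) × √14.5 = 0.0023 × 11.5056 × 43.95 × 3.8079 = 4.4288 mm/d
Over 5 days: 4.4288 × 5 = 22.144 mm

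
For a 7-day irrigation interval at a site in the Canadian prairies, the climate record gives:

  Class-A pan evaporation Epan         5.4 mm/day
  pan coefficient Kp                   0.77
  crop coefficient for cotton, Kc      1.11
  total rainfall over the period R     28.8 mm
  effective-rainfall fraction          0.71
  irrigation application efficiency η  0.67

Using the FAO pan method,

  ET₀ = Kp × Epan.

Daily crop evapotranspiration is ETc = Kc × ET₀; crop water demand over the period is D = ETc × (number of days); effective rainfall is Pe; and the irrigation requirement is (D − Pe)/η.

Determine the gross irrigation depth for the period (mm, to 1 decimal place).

ET₀ = 0.77 × 5.4 = 4.1580 mm/d
ETc = Kc × ET₀ = 1.11 × 4.1580 = 4.6154 mm/d
Crop demand D = ETc × 7 d = 4.6154 × 7 = 32.308 mm
Pe = 0.71 × 28.8 = 20.448 mm
D − Pe = 32.308 − 20.448 = 11.860 mm
Gross irrigation = 11.860 / 0.67 = 17.701 mm

17.7 mm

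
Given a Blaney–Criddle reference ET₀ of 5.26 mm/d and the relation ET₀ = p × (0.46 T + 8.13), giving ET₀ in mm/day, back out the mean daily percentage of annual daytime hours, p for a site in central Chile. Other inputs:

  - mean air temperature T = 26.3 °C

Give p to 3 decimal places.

0.260

p = ET₀ / (0.46 T + 8.13) = 5.26 / (0.46 × 26.3 + 8.13) = 5.26 / 20.228 = 0.2600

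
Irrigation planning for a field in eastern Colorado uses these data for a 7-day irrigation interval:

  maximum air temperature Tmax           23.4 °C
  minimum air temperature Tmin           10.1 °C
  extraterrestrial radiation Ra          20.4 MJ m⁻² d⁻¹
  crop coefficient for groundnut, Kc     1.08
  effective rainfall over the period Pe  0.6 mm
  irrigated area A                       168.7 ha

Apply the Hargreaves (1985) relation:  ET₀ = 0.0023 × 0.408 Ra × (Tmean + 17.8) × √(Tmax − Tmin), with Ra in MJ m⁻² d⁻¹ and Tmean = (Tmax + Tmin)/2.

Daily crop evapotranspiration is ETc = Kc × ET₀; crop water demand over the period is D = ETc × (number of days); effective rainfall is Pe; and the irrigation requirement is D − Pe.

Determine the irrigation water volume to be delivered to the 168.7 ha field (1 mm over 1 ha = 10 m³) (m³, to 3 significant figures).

Tmean = (23.4 + 10.1)/2 = 16.75 °C
0.408 Ra = 0.408 × 20.4 = 8.3232 mm/d equivalent
ET₀ = 0.0023 × 8.3232 × (16.75 + 17.8) × √13.3 = 0.0023 × 8.3232 × 34.55 × 3.6469 = 2.4121 mm/d
ETc = Kc × ET₀ = 1.08 × 2.4121 = 2.6051 mm/d
Crop demand D = ETc × 7 d = 2.6051 × 7 = 18.236 mm
D − Pe = 18.236 − 0.6 = 17.636 mm
Volume = 17.636 mm × 168.7 ha × 10 = 29751.9 m³

29800 m³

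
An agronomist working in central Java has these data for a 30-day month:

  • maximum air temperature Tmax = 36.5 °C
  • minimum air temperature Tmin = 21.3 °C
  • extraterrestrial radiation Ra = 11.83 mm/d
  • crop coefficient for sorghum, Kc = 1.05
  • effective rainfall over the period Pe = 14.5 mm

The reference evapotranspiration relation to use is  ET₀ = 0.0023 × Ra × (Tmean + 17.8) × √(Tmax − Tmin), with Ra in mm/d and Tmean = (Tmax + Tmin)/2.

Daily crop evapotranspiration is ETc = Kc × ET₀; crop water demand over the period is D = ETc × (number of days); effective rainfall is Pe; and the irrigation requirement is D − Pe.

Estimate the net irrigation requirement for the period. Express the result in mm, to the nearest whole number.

142 mm

Tmean = (36.5 + 21.3)/2 = 28.90 °C
ET₀ = 0.0023 × 11.83 × (28.90 + 17.8) × √15.2 = 0.0023 × 11.83 × 46.70 × 3.8987 = 4.9539 mm/d
ETc = Kc × ET₀ = 1.05 × 4.9539 = 5.2016 mm/d
Crop demand D = ETc × 30 d = 5.2016 × 30 = 156.048 mm
D − Pe = 156.048 − 14.5 = 141.548 mm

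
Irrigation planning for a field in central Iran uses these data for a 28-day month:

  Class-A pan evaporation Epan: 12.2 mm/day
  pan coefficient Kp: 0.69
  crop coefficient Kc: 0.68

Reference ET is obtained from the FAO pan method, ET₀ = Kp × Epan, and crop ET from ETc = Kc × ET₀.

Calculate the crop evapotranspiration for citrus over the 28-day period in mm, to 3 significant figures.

160 mm

ET₀ = 0.69 × 12.2 = 8.4180 mm/d
ETc = Kc × ET₀ = 0.68 × 8.4180 = 5.7242 mm/d
Over 28 days: 5.7242 × 28 = 160.278 mm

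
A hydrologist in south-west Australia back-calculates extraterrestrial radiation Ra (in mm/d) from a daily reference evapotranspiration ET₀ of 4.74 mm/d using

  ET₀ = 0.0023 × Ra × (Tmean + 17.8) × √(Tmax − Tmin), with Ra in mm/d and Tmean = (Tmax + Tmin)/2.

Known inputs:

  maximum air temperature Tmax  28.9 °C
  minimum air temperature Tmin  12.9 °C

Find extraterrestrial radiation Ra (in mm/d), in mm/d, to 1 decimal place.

Tmean = 20.90 °C; √ΔT = 4.0000
Ra = ET₀ / [0.0023 × (Tmean+17.8) × √ΔT] = 4.74 / (0.0023 × 38.70 × 4.0000) = 13.313 mm/d

13.3 mm/d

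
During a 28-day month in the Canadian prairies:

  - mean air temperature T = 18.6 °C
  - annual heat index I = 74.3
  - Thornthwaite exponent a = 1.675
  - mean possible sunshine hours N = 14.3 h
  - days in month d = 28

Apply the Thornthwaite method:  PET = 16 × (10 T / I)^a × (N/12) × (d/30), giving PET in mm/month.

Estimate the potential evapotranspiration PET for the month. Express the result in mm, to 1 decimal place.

82.8 mm

10T/I = 10 × 18.6 / 74.3 = 2.5034
(10T/I)^a = 2.5034^1.675 = 4.6509
Uncorrected PET = 16 × 4.6509 = 74.414 mm
Correction = (N/12)(d/30) = (14.3/12)(28/30) = 1.1122
PET = 74.414 × 1.1122 = 82.763 mm/month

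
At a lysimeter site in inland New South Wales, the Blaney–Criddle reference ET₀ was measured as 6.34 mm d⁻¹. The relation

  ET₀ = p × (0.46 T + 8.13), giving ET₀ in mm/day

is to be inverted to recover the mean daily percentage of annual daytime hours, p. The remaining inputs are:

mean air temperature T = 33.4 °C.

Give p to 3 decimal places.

p = ET₀ / (0.46 T + 8.13) = 6.34 / (0.46 × 33.4 + 8.13) = 6.34 / 23.494 = 0.2699

0.270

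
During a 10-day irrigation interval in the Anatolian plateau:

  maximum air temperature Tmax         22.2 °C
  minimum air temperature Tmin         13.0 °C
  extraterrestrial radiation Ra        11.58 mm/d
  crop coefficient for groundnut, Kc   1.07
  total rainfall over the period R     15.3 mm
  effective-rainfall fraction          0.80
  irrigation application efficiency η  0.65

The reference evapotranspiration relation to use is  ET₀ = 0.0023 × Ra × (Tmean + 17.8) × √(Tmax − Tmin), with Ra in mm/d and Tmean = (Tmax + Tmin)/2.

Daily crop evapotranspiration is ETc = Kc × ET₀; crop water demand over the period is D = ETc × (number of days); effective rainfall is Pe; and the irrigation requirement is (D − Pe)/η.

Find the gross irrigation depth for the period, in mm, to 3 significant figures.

Tmean = (22.2 + 13.0)/2 = 17.60 °C
ET₀ = 0.0023 × 11.58 × (17.60 + 17.8) × √9.2 = 0.0023 × 11.58 × 35.40 × 3.0332 = 2.8598 mm/d
ETc = Kc × ET₀ = 1.07 × 2.8598 = 3.0600 mm/d
Crop demand D = ETc × 10 d = 3.0600 × 10 = 30.600 mm
Pe = 0.80 × 15.3 = 12.240 mm
D − Pe = 30.600 − 12.240 = 18.360 mm
Gross irrigation = 18.360 / 0.65 = 28.246 mm

28.2 mm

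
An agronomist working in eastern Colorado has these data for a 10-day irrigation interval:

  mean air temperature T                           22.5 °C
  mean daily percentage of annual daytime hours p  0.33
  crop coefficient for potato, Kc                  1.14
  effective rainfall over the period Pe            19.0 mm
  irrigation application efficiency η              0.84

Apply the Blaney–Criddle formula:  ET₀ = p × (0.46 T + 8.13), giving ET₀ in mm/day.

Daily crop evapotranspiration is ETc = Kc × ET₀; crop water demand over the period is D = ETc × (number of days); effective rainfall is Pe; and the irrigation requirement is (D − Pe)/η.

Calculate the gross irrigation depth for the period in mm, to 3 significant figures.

60.1 mm

ET₀ = 0.33 × (0.46 × 22.5 + 8.13) = 0.33 × 18.480 = 6.0984 mm/d
ETc = Kc × ET₀ = 1.14 × 6.0984 = 6.9522 mm/d
Crop demand D = ETc × 10 d = 6.9522 × 10 = 69.522 mm
D − Pe = 69.522 − 19.0 = 50.522 mm
Gross irrigation = 50.522 / 0.84 = 60.145 mm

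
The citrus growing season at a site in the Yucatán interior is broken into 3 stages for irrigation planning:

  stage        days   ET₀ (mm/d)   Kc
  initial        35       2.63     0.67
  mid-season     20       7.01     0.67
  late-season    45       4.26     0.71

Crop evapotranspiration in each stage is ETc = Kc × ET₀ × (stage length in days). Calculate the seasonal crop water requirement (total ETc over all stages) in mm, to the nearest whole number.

292 mm

initial: 0.67 × 2.63 × 35 = 61.67 mm
mid-season: 0.67 × 7.01 × 20 = 93.93 mm
late-season: 0.71 × 4.26 × 45 = 136.11 mm
Seasonal total = 291.71 mm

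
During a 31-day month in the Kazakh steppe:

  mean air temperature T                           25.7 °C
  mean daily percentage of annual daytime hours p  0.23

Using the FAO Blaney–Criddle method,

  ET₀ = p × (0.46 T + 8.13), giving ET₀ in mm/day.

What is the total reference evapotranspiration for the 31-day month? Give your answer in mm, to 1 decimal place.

142.3 mm

ET₀ = 0.23 × (0.46 × 25.7 + 8.13) = 0.23 × 19.952 = 4.5890 mm/d
Monthly total = 4.5890 × 31 = 142.259 mm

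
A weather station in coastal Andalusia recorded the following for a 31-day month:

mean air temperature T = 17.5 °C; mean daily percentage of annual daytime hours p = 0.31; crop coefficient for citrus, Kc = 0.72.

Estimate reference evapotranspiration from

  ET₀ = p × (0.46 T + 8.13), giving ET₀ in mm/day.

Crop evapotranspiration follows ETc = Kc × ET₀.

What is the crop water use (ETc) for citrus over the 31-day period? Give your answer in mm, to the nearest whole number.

112 mm

ET₀ = 0.31 × (0.46 × 17.5 + 8.13) = 0.31 × 16.180 = 5.0158 mm/d
ETc = Kc × ET₀ = 0.72 × 5.0158 = 3.6114 mm/d
Over 31 days: 3.6114 × 31 = 111.953 mm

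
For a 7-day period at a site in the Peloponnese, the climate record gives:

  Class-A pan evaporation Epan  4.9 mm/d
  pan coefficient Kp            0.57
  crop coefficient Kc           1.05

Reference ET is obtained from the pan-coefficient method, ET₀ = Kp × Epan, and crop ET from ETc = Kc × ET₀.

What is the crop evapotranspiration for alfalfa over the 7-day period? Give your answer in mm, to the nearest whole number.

ET₀ = 0.57 × 4.9 = 2.7930 mm/d
ETc = Kc × ET₀ = 1.05 × 2.7930 = 2.9327 mm/d
Over 7 days: 2.9327 × 7 = 20.529 mm

21 mm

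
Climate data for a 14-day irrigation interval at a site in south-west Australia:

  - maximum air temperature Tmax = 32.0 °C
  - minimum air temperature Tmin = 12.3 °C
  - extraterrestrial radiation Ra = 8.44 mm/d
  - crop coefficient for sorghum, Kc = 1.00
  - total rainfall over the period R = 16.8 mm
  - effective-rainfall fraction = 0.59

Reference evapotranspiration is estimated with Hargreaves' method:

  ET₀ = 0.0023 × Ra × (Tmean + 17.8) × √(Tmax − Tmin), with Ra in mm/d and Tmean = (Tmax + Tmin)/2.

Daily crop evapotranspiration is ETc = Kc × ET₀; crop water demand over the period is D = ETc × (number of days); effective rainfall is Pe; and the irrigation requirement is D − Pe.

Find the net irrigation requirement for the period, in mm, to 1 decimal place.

Tmean = (32.0 + 12.3)/2 = 22.15 °C
ET₀ = 0.0023 × 8.44 × (22.15 + 17.8) × √19.7 = 0.0023 × 8.44 × 39.95 × 4.4385 = 3.4421 mm/d
ETc = Kc × ET₀ = 1.00 × 3.4421 = 3.4421 mm/d
Crop demand D = ETc × 14 d = 3.4421 × 14 = 48.189 mm
Pe = 0.59 × 16.8 = 9.912 mm
D − Pe = 48.189 − 9.912 = 38.277 mm

38.3 mm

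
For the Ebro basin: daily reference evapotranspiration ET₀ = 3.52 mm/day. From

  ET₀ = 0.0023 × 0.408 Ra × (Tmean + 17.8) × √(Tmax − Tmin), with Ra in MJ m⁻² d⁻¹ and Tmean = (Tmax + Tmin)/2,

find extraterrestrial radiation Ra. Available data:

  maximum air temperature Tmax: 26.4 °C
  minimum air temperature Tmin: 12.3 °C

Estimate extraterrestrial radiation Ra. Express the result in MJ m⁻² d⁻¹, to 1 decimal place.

26.9 MJ m⁻² d⁻¹

Tmean = (26.4+12.3)/2 = 19.35 °C; ΔT = 14.1
Ra = ET₀ / [0.0023 × 0.408 × (Tmean+17.8) × √ΔT]
   = 3.52 / (0.0023 × 0.408 × 37.15 × 3.7550) = 26.890 MJ m⁻² d⁻¹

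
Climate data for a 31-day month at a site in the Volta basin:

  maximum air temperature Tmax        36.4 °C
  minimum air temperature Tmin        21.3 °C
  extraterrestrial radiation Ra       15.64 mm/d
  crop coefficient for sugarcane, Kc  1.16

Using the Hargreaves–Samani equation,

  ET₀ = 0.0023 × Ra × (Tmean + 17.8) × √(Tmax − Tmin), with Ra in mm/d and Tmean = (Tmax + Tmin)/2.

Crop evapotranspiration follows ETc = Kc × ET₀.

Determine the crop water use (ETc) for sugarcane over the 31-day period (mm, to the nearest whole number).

234 mm

Tmean = (36.4 + 21.3)/2 = 28.85 °C
ET₀ = 0.0023 × 15.64 × (28.85 + 17.8) × √15.1 = 0.0023 × 15.64 × 46.65 × 3.8859 = 6.5209 mm/d
ETc = Kc × ET₀ = 1.16 × 6.5209 = 7.5642 mm/d
Over 31 days: 7.5642 × 31 = 234.490 mm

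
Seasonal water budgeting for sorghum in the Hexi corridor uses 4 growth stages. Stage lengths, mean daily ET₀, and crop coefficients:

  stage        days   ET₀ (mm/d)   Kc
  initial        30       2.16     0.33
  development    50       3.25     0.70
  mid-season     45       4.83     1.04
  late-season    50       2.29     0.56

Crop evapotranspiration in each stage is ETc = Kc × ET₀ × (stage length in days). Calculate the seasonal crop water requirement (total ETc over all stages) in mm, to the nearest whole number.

425 mm

initial: 0.33 × 2.16 × 30 = 21.38 mm
development: 0.70 × 3.25 × 50 = 113.75 mm
mid-season: 1.04 × 4.83 × 45 = 226.04 mm
late-season: 0.56 × 2.29 × 50 = 64.12 mm
Seasonal total = 425.29 mm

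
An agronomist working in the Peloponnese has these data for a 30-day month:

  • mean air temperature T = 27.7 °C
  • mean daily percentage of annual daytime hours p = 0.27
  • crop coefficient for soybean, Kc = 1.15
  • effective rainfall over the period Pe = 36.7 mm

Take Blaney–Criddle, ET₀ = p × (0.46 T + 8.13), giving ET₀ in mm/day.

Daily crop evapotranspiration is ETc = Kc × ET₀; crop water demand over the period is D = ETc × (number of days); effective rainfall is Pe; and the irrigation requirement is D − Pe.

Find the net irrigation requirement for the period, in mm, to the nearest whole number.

158 mm

ET₀ = 0.27 × (0.46 × 27.7 + 8.13) = 0.27 × 20.872 = 5.6354 mm/d
ETc = Kc × ET₀ = 1.15 × 5.6354 = 6.4807 mm/d
Crop demand D = ETc × 30 d = 6.4807 × 30 = 194.421 mm
D − Pe = 194.421 − 36.7 = 157.721 mm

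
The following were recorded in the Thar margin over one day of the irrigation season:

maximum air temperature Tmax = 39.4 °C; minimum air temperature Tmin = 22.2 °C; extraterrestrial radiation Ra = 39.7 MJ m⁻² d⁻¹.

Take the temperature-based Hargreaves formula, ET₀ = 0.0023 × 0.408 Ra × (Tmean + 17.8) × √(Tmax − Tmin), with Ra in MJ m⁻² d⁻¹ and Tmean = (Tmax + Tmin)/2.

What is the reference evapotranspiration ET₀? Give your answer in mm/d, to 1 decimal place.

Tmean = (39.4 + 22.2)/2 = 30.80 °C
0.408 Ra = 0.408 × 39.7 = 16.1976 mm/d equivalent
ET₀ = 0.0023 × 16.1976 × (30.80 + 17.8) × √17.2 = 0.0023 × 16.1976 × 48.60 × 4.1473 = 7.5090 mm/d

7.5 mm/d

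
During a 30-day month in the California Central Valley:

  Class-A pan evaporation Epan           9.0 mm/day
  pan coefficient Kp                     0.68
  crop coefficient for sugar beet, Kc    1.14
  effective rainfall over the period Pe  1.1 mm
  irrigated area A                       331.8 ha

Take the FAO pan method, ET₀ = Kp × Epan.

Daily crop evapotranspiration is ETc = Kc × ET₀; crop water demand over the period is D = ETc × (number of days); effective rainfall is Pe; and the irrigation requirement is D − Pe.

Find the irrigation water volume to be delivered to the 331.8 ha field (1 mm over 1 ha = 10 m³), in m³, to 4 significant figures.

690800 m³

ET₀ = 0.68 × 9.0 = 6.1200 mm/d
ETc = Kc × ET₀ = 1.14 × 6.1200 = 6.9768 mm/d
Crop demand D = ETc × 30 d = 6.9768 × 30 = 209.304 mm
D − Pe = 209.304 − 1.1 = 208.204 mm
Volume = 208.204 mm × 331.8 ha × 10 = 690820.9 m³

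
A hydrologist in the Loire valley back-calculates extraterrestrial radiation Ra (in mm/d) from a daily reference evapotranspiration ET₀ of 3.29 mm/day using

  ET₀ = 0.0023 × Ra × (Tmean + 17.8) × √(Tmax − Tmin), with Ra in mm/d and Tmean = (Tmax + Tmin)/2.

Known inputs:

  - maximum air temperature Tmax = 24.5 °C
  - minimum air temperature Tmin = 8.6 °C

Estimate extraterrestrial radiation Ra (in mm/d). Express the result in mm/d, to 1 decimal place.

Tmean = 16.55 °C; √ΔT = 3.9875
Ra = ET₀ / [0.0023 × (Tmean+17.8) × √ΔT] = 3.29 / (0.0023 × 34.35 × 3.9875) = 10.443 mm/d

10.4 mm/d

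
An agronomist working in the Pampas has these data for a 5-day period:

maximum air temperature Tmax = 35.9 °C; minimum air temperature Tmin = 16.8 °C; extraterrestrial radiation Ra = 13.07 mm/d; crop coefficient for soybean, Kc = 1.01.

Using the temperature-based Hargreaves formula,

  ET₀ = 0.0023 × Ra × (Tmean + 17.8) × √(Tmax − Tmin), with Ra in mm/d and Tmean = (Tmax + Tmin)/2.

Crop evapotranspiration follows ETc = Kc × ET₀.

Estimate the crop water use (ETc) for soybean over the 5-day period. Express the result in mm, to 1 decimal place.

Tmean = (35.9 + 16.8)/2 = 26.35 °C
ET₀ = 0.0023 × 13.07 × (26.35 + 17.8) × √19.1 = 0.0023 × 13.07 × 44.15 × 4.3704 = 5.8004 mm/d
ETc = Kc × ET₀ = 1.01 × 5.8004 = 5.8584 mm/d
Over 5 days: 5.8584 × 5 = 29.292 mm

29.3 mm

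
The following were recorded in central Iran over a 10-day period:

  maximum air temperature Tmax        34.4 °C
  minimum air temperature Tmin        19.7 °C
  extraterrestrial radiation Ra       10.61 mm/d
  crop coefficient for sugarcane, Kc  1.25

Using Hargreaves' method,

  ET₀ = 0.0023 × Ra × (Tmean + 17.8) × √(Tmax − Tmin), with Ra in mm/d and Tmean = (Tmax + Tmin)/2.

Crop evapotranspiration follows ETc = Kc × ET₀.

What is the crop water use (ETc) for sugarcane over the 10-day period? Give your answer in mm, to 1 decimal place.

52.5 mm

Tmean = (34.4 + 19.7)/2 = 27.05 °C
ET₀ = 0.0023 × 10.61 × (27.05 + 17.8) × √14.7 = 0.0023 × 10.61 × 44.85 × 3.8341 = 4.1963 mm/d
ETc = Kc × ET₀ = 1.25 × 4.1963 = 5.2454 mm/d
Over 10 days: 5.2454 × 10 = 52.454 mm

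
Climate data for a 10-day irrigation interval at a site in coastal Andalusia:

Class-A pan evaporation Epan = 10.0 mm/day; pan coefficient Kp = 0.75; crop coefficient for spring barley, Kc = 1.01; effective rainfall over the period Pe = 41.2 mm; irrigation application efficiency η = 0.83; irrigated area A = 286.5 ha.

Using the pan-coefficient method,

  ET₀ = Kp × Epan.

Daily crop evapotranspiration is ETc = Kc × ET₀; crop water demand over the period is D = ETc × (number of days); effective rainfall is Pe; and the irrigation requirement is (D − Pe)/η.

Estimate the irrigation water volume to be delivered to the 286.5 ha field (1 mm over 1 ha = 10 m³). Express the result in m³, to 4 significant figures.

119300 m³

ET₀ = 0.75 × 10.0 = 7.5000 mm/d
ETc = Kc × ET₀ = 1.01 × 7.5000 = 7.5750 mm/d
Crop demand D = ETc × 10 d = 7.5750 × 10 = 75.750 mm
D − Pe = 75.750 − 41.2 = 34.550 mm
Gross irrigation = 34.550 / 0.83 = 41.627 mm
Volume = 41.627 mm × 286.5 ha × 10 = 119261.4 m³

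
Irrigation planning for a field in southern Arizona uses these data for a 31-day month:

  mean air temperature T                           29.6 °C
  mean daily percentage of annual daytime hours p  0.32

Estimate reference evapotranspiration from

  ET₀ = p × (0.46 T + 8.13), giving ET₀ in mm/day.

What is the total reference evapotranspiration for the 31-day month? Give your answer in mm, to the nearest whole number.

ET₀ = 0.32 × (0.46 × 29.6 + 8.13) = 0.32 × 21.746 = 6.9587 mm/d
Monthly total = 6.9587 × 31 = 215.720 mm

216 mm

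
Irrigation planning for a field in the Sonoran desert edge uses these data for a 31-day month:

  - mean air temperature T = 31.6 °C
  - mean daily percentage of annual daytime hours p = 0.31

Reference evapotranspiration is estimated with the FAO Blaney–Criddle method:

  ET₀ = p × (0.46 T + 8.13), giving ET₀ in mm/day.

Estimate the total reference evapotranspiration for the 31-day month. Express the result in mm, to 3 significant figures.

ET₀ = 0.31 × (0.46 × 31.6 + 8.13) = 0.31 × 22.666 = 7.0265 mm/d
Monthly total = 7.0265 × 31 = 217.822 mm

218 mm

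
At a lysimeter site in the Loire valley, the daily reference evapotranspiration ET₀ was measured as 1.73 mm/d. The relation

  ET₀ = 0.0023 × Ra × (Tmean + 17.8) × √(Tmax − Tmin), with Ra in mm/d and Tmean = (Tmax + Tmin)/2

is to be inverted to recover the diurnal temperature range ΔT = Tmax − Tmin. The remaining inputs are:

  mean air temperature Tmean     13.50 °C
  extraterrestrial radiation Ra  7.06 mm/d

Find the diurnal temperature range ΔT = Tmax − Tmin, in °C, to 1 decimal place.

√ΔT = ET₀ / [0.0023 × Ra × (Tmean+17.8)] = 1.73 / (0.0023 × 7.06 × 31.30) = 3.4038
ΔT = 3.4038² = 11.586 °C

11.6 °C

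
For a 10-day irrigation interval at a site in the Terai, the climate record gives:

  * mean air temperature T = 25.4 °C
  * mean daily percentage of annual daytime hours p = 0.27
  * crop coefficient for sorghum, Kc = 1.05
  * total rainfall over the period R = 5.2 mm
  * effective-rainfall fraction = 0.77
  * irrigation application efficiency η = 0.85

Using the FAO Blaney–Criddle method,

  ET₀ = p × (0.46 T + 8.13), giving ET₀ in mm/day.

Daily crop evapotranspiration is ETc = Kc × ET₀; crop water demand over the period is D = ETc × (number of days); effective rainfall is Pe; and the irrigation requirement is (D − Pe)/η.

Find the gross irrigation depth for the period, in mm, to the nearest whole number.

61 mm

ET₀ = 0.27 × (0.46 × 25.4 + 8.13) = 0.27 × 19.814 = 5.3498 mm/d
ETc = Kc × ET₀ = 1.05 × 5.3498 = 5.6173 mm/d
Crop demand D = ETc × 10 d = 5.6173 × 10 = 56.173 mm
Pe = 0.77 × 5.2 = 4.004 mm
D − Pe = 56.173 − 4.004 = 52.169 mm
Gross irrigation = 52.169 / 0.85 = 61.375 mm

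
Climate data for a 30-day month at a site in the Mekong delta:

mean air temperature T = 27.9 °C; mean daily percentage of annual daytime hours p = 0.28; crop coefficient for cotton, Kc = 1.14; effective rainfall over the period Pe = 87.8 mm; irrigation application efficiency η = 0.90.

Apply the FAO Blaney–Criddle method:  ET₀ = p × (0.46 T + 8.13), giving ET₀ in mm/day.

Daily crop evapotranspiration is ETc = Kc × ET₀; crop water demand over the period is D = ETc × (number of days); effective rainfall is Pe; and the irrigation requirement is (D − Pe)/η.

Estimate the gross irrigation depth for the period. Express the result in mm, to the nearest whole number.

ET₀ = 0.28 × (0.46 × 27.9 + 8.13) = 0.28 × 20.964 = 5.8699 mm/d
ETc = Kc × ET₀ = 1.14 × 5.8699 = 6.6917 mm/d
Crop demand D = ETc × 30 d = 6.6917 × 30 = 200.751 mm
D − Pe = 200.751 − 87.8 = 112.951 mm
Gross irrigation = 112.951 / 0.90 = 125.501 mm

126 mm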